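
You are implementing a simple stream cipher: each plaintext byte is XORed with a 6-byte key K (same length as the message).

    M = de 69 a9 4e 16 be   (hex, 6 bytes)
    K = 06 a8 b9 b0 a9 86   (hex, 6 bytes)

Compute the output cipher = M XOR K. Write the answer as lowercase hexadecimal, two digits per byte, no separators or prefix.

222 ^   6 = 216
105 ^ 168 = 193
169 ^ 185 =  16
 78 ^ 176 = 254
 22 ^ 169 = 191
190 ^ 134 =  56

d8c110febf38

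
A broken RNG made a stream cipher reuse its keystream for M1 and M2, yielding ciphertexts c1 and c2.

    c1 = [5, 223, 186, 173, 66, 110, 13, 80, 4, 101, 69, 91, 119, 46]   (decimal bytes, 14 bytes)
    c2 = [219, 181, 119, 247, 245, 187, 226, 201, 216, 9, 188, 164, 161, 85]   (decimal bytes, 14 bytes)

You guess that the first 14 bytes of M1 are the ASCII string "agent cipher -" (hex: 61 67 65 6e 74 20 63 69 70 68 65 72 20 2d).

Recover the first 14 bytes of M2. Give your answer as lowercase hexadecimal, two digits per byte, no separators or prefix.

First, c1 ⊕ c2 = (M1 ⊕ K) ⊕ (M2 ⊕ K) = M1 ⊕ M2, so the key drops out. Then M2 = (M1 ⊕ M2) ⊕ M1 over the first 14 bytes.
byte 0: (05 ^ db) ^ 61 = de ^ 61 = bf
byte 1: (df ^ b5) ^ 67 = 6a ^ 67 = 0d
byte 2: (ba ^ 77) ^ 65 = cd ^ 65 = a8
byte 3: (ad ^ f7) ^ 6e = 5a ^ 6e = 34
byte 4: (42 ^ f5) ^ 74 = b7 ^ 74 = c3
byte 5: (6e ^ bb) ^ 20 = d5 ^ 20 = f5
byte 6: (0d ^ e2) ^ 63 = ef ^ 63 = 8c
byte 7: (50 ^ c9) ^ 69 = 99 ^ 69 = f0
byte 8: (04 ^ d8) ^ 70 = dc ^ 70 = ac
byte 9: (65 ^ 09) ^ 68 = 6c ^ 68 = 04
byte 10: (45 ^ bc) ^ 65 = f9 ^ 65 = 9c
byte 11: (5b ^ a4) ^ 72 = ff ^ 72 = 8d
byte 12: (77 ^ a1) ^ 20 = d6 ^ 20 = f6
byte 13: (2e ^ 55) ^ 2d = 7b ^ 2d = 56

bf0da834c3f58cf0ac049c8df656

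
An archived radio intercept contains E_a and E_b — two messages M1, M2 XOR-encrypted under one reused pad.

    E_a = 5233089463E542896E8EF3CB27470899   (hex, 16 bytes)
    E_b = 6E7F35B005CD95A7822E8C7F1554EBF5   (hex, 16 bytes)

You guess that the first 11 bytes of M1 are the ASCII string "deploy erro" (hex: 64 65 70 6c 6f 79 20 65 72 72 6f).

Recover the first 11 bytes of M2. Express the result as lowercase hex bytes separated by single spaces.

58 29 4d 48 09 51 f7 4b 9e d2 10

First, E_a ⊕ E_b = (M1 ⊕ K) ⊕ (M2 ⊕ K) = M1 ⊕ M2, so the key drops out. Then M2 = (M1 ⊕ M2) ⊕ M1 over the first 11 bytes.
byte 0: (52 ⊕ 6e) ⊕ 64 = 3c ⊕ 64 = 58
byte 1: (33 ⊕ 7f) ⊕ 65 = 4c ⊕ 65 = 29
byte 2: (08 ⊕ 35) ⊕ 70 = 3d ⊕ 70 = 4d
byte 3: (94 ⊕ b0) ⊕ 6c = 24 ⊕ 6c = 48
byte 4: (63 ⊕ 05) ⊕ 6f = 66 ⊕ 6f = 09
byte 5: (e5 ⊕ cd) ⊕ 79 = 28 ⊕ 79 = 51
byte 6: (42 ⊕ 95) ⊕ 20 = d7 ⊕ 20 = f7
byte 7: (89 ⊕ a7) ⊕ 65 = 2e ⊕ 65 = 4b
byte 8: (6e ⊕ 82) ⊕ 72 = ec ⊕ 72 = 9e
byte 9: (8e ⊕ 2e) ⊕ 72 = a0 ⊕ 72 = d2
byte 10: (f3 ⊕ 8c) ⊕ 6f = 7f ⊕ 6f = 10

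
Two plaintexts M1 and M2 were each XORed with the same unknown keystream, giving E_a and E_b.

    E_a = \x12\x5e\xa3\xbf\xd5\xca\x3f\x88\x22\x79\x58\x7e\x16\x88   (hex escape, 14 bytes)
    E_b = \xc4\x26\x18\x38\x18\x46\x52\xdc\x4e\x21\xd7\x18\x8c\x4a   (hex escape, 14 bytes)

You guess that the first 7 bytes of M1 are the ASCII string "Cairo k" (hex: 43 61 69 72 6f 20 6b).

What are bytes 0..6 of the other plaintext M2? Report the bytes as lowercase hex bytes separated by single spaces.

95 19 d2 f5 a2 ac 06

First, E_a ⊕ E_b = (M1 ⊕ K) ⊕ (M2 ⊕ K) = M1 ⊕ M2, so the key drops out. Then M2 = (M1 ⊕ M2) ⊕ M1 over the first 7 bytes.
byte 0: (12 ^ c4) ^ 43 = d6 ^ 43 = 95
byte 1: (5e ^ 26) ^ 61 = 78 ^ 61 = 19
byte 2: (a3 ^ 18) ^ 69 = bb ^ 69 = d2
byte 3: (bf ^ 38) ^ 72 = 87 ^ 72 = f5
byte 4: (d5 ^ 18) ^ 6f = cd ^ 6f = a2
byte 5: (ca ^ 46) ^ 20 = 8c ^ 20 = ac
byte 6: (3f ^ 52) ^ 6b = 6d ^ 6b = 06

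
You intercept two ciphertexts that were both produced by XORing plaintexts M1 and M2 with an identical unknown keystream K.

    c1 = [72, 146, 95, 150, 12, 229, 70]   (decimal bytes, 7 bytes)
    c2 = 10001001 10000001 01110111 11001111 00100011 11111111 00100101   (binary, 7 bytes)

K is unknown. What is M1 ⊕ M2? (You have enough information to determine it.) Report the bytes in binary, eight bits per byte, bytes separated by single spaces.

c1 ⊕ c2 = (M1 ⊕ K) ⊕ (M2 ⊕ K) = M1 ⊕ M2 — the shared key cancels under XOR.
48 ^ 89 = c1
92 ^ 81 = 13
5f ^ 77 = 28
96 ^ cf = 59
0c ^ 23 = 2f
e5 ^ ff = 1a
46 ^ 25 = 63

11000001 00010011 00101000 01011001 00101111 00011010 01100011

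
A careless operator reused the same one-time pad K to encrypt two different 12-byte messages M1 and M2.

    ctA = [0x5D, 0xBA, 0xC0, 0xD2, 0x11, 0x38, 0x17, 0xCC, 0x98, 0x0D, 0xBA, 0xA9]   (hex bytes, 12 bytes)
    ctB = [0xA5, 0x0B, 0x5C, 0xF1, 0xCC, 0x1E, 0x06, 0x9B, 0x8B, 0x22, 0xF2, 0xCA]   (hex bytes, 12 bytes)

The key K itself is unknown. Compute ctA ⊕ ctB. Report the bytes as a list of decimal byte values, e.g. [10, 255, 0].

[248, 177, 156, 35, 221, 38, 17, 87, 19, 47, 72, 99]

ctA ⊕ ctB = (M1 ⊕ K) ⊕ (M2 ⊕ K) = M1 ⊕ M2 — the shared key cancels under XOR.
01011101 ^ 10100101 = 11111000
10111010 ^ 00001011 = 10110001
11000000 ^ 01011100 = 10011100
11010010 ^ 11110001 = 00100011
00010001 ^ 11001100 = 11011101
00111000 ^ 00011110 = 00100110
00010111 ^ 00000110 = 00010001
11001100 ^ 10011011 = 01010111
10011000 ^ 10001011 = 00010011
00001101 ^ 00100010 = 00101111
10111010 ^ 11110010 = 01001000
10101001 ^ 11001010 = 01100011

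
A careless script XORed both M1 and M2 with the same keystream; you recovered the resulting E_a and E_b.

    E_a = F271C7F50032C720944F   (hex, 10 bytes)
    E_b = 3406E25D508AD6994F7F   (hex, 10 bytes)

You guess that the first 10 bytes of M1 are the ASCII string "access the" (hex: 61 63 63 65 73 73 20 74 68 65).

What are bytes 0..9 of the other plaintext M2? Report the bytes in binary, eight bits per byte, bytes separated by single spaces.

First, E_a ⊕ E_b = (M1 ⊕ K) ⊕ (M2 ⊕ K) = M1 ⊕ M2, so the key drops out. Then M2 = (M1 ⊕ M2) ⊕ M1 over the first 10 bytes.
byte 0: (f2 xor 34) xor 61 = c6 xor 61 = a7
byte 1: (71 xor 06) xor 63 = 77 xor 63 = 14
byte 2: (c7 xor e2) xor 63 = 25 xor 63 = 46
byte 3: (f5 xor 5d) xor 65 = a8 xor 65 = cd
byte 4: (00 xor 50) xor 73 = 50 xor 73 = 23
byte 5: (32 xor 8a) xor 73 = b8 xor 73 = cb
byte 6: (c7 xor d6) xor 20 = 11 xor 20 = 31
byte 7: (20 xor 99) xor 74 = b9 xor 74 = cd
byte 8: (94 xor 4f) xor 68 = db xor 68 = b3
byte 9: (4f xor 7f) xor 65 = 30 xor 65 = 55

10100111 00010100 01000110 11001101 00100011 11001011 00110001 11001101 10110011 01010101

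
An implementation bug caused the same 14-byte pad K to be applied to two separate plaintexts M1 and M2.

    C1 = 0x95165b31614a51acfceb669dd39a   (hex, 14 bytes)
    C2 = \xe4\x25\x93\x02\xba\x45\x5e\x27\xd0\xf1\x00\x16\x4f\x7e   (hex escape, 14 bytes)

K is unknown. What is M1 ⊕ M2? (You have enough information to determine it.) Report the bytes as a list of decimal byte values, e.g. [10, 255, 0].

[113, 51, 200, 51, 219, 15, 15, 139, 44, 26, 102, 139, 156, 228]

C1 ⊕ C2 = (M1 ⊕ K) ⊕ (M2 ⊕ K) = M1 ⊕ M2 — the shared key cancels under XOR.
byte 0: 149 ^ 228 = 113
byte 1:  22 ^  37 =  51
byte 2:  91 ^ 147 = 200
byte 3:  49 ^   2 =  51
byte 4:  97 ^ 186 = 219
byte 5:  74 ^  69 =  15
byte 6:  81 ^  94 =  15
byte 7: 172 ^  39 = 139
byte 8: 252 ^ 208 =  44
byte 9: 235 ^ 241 =  26
byte 10: 102 ^   0 = 102
byte 11: 157 ^  22 = 139
byte 12: 211 ^  79 = 156
byte 13: 154 ^ 126 = 228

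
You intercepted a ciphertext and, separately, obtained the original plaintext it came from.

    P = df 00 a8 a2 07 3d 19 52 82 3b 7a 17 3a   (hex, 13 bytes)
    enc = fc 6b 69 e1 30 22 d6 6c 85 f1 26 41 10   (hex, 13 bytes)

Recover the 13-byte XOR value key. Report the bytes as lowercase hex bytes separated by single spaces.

Since enc = P ⊕ key, XORing both sides with P gives key = P ⊕ enc.
df XOR fc = 23
00 XOR 6b = 6b
a8 XOR 69 = c1
a2 XOR e1 = 43
07 XOR 30 = 37
3d XOR 22 = 1f
19 XOR d6 = cf
52 XOR 6c = 3e
82 XOR 85 = 07
3b XOR f1 = ca
7a XOR 26 = 5c
17 XOR 41 = 56
3a XOR 10 = 2a

23 6b c1 43 37 1f cf 3e 07 ca 5c 56 2a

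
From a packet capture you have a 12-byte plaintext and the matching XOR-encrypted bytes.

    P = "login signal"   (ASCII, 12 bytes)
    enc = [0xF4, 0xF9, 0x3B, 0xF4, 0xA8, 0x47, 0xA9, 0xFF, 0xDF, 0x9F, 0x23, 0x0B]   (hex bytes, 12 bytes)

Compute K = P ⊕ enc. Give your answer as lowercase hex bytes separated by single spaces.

98 96 5c 9d c6 67 da 96 b8 f1 42 67

Since enc = P ⊕ K, XORing both sides with P gives K = P ⊕ enc.
byte 0: 6c ⊕ f4 = 98
byte 1: 6f ⊕ f9 = 96
byte 2: 67 ⊕ 3b = 5c
byte 3: 69 ⊕ f4 = 9d
byte 4: 6e ⊕ a8 = c6
byte 5: 20 ⊕ 47 = 67
byte 6: 73 ⊕ a9 = da
byte 7: 69 ⊕ ff = 96
byte 8: 67 ⊕ df = b8
byte 9: 6e ⊕ 9f = f1
byte 10: 61 ⊕ 23 = 42
byte 11: 6c ⊕ 0b = 67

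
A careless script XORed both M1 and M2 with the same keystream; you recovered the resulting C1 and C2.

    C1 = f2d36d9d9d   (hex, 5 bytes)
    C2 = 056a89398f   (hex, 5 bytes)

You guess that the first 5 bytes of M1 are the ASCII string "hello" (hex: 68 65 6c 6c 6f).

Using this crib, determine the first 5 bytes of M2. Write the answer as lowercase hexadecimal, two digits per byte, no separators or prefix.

First, C1 ⊕ C2 = (M1 ⊕ K) ⊕ (M2 ⊕ K) = M1 ⊕ M2, so the key drops out. Then M2 = (M1 ⊕ M2) ⊕ M1 over the first 5 bytes.
byte 0: (f2 xor 05) xor 68 = f7 xor 68 = 9f
byte 1: (d3 xor 6a) xor 65 = b9 xor 65 = dc
byte 2: (6d xor 89) xor 6c = e4 xor 6c = 88
byte 3: (9d xor 39) xor 6c = a4 xor 6c = c8
byte 4: (9d xor 8f) xor 6f = 12 xor 6f = 7d

9fdc88c87d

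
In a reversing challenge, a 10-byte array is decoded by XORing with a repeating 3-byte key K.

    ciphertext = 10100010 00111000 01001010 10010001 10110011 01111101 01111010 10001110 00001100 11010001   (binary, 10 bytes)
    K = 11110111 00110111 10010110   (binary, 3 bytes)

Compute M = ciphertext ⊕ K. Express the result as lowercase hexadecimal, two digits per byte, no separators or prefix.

The 3-byte key repeats, so the effective keystream is f7 37 96 f7 37 96 f7 37 96 f7.
byte 0: 162 ^ 247 =  85
byte 1:  56 ^  55 =  15
byte 2:  74 ^ 150 = 220
byte 3: 145 ^ 247 = 102
byte 4: 179 ^  55 = 132
byte 5: 125 ^ 150 = 235
byte 6: 122 ^ 247 = 141
byte 7: 142 ^  55 = 185
byte 8:  12 ^ 150 = 154
byte 9: 209 ^ 247 =  38

550fdc6684eb8db99a26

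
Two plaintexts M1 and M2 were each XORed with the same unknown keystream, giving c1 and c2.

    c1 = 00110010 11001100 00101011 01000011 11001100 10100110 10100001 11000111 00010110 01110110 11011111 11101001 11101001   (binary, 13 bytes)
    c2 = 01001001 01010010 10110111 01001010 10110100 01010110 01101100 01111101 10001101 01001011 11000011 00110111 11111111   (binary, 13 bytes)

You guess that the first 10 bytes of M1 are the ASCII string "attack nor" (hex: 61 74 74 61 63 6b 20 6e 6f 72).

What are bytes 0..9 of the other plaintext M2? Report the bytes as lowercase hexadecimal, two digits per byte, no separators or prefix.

1aeae8681b9bedd4f44f

First, c1 ⊕ c2 = (M1 ⊕ K) ⊕ (M2 ⊕ K) = M1 ⊕ M2, so the key drops out. Then M2 = (M1 ⊕ M2) ⊕ M1 over the first 10 bytes.
byte 0: (32 XOR 49) XOR 61 = 7b XOR 61 = 1a
byte 1: (cc XOR 52) XOR 74 = 9e XOR 74 = ea
byte 2: (2b XOR b7) XOR 74 = 9c XOR 74 = e8
byte 3: (43 XOR 4a) XOR 61 = 09 XOR 61 = 68
byte 4: (cc XOR b4) XOR 63 = 78 XOR 63 = 1b
byte 5: (a6 XOR 56) XOR 6b = f0 XOR 6b = 9b
byte 6: (a1 XOR 6c) XOR 20 = cd XOR 20 = ed
byte 7: (c7 XOR 7d) XOR 6e = ba XOR 6e = d4
byte 8: (16 XOR 8d) XOR 6f = 9b XOR 6f = f4
byte 9: (76 XOR 4b) XOR 72 = 3d XOR 72 = 4f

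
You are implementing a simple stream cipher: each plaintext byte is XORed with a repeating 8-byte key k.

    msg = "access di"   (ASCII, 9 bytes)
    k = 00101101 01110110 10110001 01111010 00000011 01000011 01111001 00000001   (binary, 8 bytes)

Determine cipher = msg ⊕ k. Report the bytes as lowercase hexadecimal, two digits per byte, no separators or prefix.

4c15d21f7030596544

The 8-byte key repeats, so the effective keystream is 2d 76 b1 7a 03 43 79 01 2d.
byte 0: 61 XOR 2d = 4c
byte 1: 63 XOR 76 = 15
byte 2: 63 XOR b1 = d2
byte 3: 65 XOR 7a = 1f
byte 4: 73 XOR 03 = 70
byte 5: 73 XOR 43 = 30
byte 6: 20 XOR 79 = 59
byte 7: 64 XOR 01 = 65
byte 8: 69 XOR 2d = 44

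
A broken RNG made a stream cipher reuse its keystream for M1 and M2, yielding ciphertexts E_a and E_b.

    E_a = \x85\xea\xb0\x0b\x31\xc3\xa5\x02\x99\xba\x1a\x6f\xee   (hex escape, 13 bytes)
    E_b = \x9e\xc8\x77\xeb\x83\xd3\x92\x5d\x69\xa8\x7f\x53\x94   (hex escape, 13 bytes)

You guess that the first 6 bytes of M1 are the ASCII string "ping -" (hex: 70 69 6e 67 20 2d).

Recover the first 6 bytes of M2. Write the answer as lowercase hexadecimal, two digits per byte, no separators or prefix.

6b4ba987923d

First, E_a ⊕ E_b = (M1 ⊕ K) ⊕ (M2 ⊕ K) = M1 ⊕ M2, so the key drops out. Then M2 = (M1 ⊕ M2) ⊕ M1 over the first 6 bytes.
byte 0: (85 ^ 9e) ^ 70 = 1b ^ 70 = 6b
byte 1: (ea ^ c8) ^ 69 = 22 ^ 69 = 4b
byte 2: (b0 ^ 77) ^ 6e = c7 ^ 6e = a9
byte 3: (0b ^ eb) ^ 67 = e0 ^ 67 = 87
byte 4: (31 ^ 83) ^ 20 = b2 ^ 20 = 92
byte 5: (c3 ^ d3) ^ 2d = 10 ^ 2d = 3d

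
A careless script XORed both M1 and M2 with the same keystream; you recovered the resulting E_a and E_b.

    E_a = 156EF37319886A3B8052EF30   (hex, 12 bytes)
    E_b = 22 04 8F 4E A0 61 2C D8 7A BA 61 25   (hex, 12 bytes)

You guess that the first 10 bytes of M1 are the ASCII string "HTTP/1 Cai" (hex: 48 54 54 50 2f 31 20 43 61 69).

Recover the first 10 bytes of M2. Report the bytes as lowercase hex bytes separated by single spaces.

7f 3e 28 6d 96 d8 66 a0 9b 81

First, E_a ⊕ E_b = (M1 ⊕ K) ⊕ (M2 ⊕ K) = M1 ⊕ M2, so the key drops out. Then M2 = (M1 ⊕ M2) ⊕ M1 over the first 10 bytes.
byte 0: (15 ^ 22) ^ 48 = 37 ^ 48 = 7f
byte 1: (6e ^ 04) ^ 54 = 6a ^ 54 = 3e
byte 2: (f3 ^ 8f) ^ 54 = 7c ^ 54 = 28
byte 3: (73 ^ 4e) ^ 50 = 3d ^ 50 = 6d
byte 4: (19 ^ a0) ^ 2f = b9 ^ 2f = 96
byte 5: (88 ^ 61) ^ 31 = e9 ^ 31 = d8
byte 6: (6a ^ 2c) ^ 20 = 46 ^ 20 = 66
byte 7: (3b ^ d8) ^ 43 = e3 ^ 43 = a0
byte 8: (80 ^ 7a) ^ 61 = fa ^ 61 = 9b
byte 9: (52 ^ ba) ^ 69 = e8 ^ 69 = 81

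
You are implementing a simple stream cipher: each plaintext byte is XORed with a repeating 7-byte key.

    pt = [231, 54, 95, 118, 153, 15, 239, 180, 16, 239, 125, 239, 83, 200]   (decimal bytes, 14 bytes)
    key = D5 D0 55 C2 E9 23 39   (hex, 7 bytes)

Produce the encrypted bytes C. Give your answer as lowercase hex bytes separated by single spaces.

32 e6 0a b4 70 2c d6 61 c0 ba bf 06 70 f1

The 7-byte key repeats, so the effective keystream is d5 d0 55 c2 e9 23 39 d5 d0 55 c2 e9 23 39.
byte 0: e7 ^ d5 = 32
byte 1: 36 ^ d0 = e6
byte 2: 5f ^ 55 = 0a
byte 3: 76 ^ c2 = b4
byte 4: 99 ^ e9 = 70
byte 5: 0f ^ 23 = 2c
byte 6: ef ^ 39 = d6
byte 7: b4 ^ d5 = 61
byte 8: 10 ^ d0 = c0
byte 9: ef ^ 55 = ba
byte 10: 7d ^ c2 = bf
byte 11: ef ^ e9 = 06
byte 12: 53 ^ 23 = 70
byte 13: c8 ^ 39 = f1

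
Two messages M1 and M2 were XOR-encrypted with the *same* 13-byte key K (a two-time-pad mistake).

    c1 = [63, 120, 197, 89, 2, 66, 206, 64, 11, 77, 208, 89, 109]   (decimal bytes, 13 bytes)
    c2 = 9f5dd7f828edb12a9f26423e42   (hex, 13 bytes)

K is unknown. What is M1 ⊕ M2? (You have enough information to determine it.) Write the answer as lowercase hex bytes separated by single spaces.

c1 ⊕ c2 = (M1 ⊕ K) ⊕ (M2 ⊕ K) = M1 ⊕ M2 — the shared key cancels under XOR.
3f xor 9f = a0
78 xor 5d = 25
c5 xor d7 = 12
59 xor f8 = a1
02 xor 28 = 2a
42 xor ed = af
ce xor b1 = 7f
40 xor 2a = 6a
0b xor 9f = 94
4d xor 26 = 6b
d0 xor 42 = 92
59 xor 3e = 67
6d xor 42 = 2f

a0 25 12 a1 2a af 7f 6a 94 6b 92 67 2f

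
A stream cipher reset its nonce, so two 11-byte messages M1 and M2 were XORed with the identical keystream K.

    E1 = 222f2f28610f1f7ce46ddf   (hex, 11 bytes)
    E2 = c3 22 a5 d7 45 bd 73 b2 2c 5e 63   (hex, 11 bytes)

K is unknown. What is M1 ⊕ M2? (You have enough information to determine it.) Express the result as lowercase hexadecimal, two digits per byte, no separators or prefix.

E1 ⊕ E2 = (M1 ⊕ K) ⊕ (M2 ⊕ K) = M1 ⊕ M2 — the shared key cancels under XOR.
22 ⊕ c3 = e1
2f ⊕ 22 = 0d
2f ⊕ a5 = 8a
28 ⊕ d7 = ff
61 ⊕ 45 = 24
0f ⊕ bd = b2
1f ⊕ 73 = 6c
7c ⊕ b2 = ce
e4 ⊕ 2c = c8
6d ⊕ 5e = 33
df ⊕ 63 = bc

e10d8aff24b26ccec833bc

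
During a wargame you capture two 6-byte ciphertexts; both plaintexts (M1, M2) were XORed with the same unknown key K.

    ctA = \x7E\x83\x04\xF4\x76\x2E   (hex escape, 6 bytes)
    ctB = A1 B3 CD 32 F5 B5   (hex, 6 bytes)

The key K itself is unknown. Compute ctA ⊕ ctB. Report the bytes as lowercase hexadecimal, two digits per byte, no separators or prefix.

ctA ⊕ ctB = (M1 ⊕ K) ⊕ (M2 ⊕ K) = M1 ⊕ M2 — the shared key cancels under XOR.
01111110 XOR 10100001 = 11011111
10000011 XOR 10110011 = 00110000
00000100 XOR 11001101 = 11001001
11110100 XOR 00110010 = 11000110
01110110 XOR 11110101 = 10000011
00101110 XOR 10110101 = 10011011

df30c9c6839b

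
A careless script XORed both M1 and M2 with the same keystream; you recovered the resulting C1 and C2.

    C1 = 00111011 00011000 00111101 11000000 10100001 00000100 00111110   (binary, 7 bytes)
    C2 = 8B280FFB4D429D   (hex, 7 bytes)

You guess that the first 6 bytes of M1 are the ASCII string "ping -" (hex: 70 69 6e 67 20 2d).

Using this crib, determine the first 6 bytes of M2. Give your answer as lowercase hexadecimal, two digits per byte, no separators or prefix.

First, C1 ⊕ C2 = (M1 ⊕ K) ⊕ (M2 ⊕ K) = M1 ⊕ M2, so the key drops out. Then M2 = (M1 ⊕ M2) ⊕ M1 over the first 6 bytes.
byte 0: (3b ⊕ 8b) ⊕ 70 = b0 ⊕ 70 = c0
byte 1: (18 ⊕ 28) ⊕ 69 = 30 ⊕ 69 = 59
byte 2: (3d ⊕ 0f) ⊕ 6e = 32 ⊕ 6e = 5c
byte 3: (c0 ⊕ fb) ⊕ 67 = 3b ⊕ 67 = 5c
byte 4: (a1 ⊕ 4d) ⊕ 20 = ec ⊕ 20 = cc
byte 5: (04 ⊕ 42) ⊕ 2d = 46 ⊕ 2d = 6b

c0595c5ccc6b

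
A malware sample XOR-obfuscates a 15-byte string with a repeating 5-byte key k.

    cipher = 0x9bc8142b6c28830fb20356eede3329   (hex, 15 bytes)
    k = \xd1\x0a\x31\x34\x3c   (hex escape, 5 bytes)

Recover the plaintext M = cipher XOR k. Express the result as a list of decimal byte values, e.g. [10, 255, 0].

[74, 194, 37, 31, 80, 249, 137, 62, 134, 63, 135, 228, 239, 7, 21]

The 5-byte key repeats, so the effective keystream is d1 0a 31 34 3c d1 0a 31 34 3c d1 0a 31 34 3c.
byte 0: 9b ⊕ d1 = 4a
byte 1: c8 ⊕ 0a = c2
byte 2: 14 ⊕ 31 = 25
byte 3: 2b ⊕ 34 = 1f
byte 4: 6c ⊕ 3c = 50
byte 5: 28 ⊕ d1 = f9
byte 6: 83 ⊕ 0a = 89
byte 7: 0f ⊕ 31 = 3e
byte 8: b2 ⊕ 34 = 86
byte 9: 03 ⊕ 3c = 3f
byte 10: 56 ⊕ d1 = 87
byte 11: ee ⊕ 0a = e4
byte 12: de ⊕ 31 = ef
byte 13: 33 ⊕ 34 = 07
byte 14: 29 ⊕ 3c = 15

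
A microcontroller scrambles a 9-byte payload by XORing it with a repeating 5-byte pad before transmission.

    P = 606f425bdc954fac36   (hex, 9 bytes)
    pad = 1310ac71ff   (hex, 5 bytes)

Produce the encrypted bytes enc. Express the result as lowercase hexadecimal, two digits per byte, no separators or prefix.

737fee2a23865f0047

The 5-byte key repeats, so the effective keystream is 13 10 ac 71 ff 13 10 ac 71.
byte 0: 01100000 ⊕ 00010011 = 01110011
byte 1: 01101111 ⊕ 00010000 = 01111111
byte 2: 01000010 ⊕ 10101100 = 11101110
byte 3: 01011011 ⊕ 01110001 = 00101010
byte 4: 11011100 ⊕ 11111111 = 00100011
byte 5: 10010101 ⊕ 00010011 = 10000110
byte 6: 01001111 ⊕ 00010000 = 01011111
byte 7: 10101100 ⊕ 10101100 = 00000000
byte 8: 00110110 ⊕ 01110001 = 01000111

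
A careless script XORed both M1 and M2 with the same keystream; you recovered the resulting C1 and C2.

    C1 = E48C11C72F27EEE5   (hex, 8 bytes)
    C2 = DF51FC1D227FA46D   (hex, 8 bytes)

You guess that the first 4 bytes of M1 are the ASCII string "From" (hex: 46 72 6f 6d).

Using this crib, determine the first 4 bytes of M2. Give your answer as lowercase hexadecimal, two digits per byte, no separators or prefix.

7daf82b7

First, C1 ⊕ C2 = (M1 ⊕ K) ⊕ (M2 ⊕ K) = M1 ⊕ M2, so the key drops out. Then M2 = (M1 ⊕ M2) ⊕ M1 over the first 4 bytes.
byte 0: (e4 xor df) xor 46 = 3b xor 46 = 7d
byte 1: (8c xor 51) xor 72 = dd xor 72 = af
byte 2: (11 xor fc) xor 6f = ed xor 6f = 82
byte 3: (c7 xor 1d) xor 6d = da xor 6d = b7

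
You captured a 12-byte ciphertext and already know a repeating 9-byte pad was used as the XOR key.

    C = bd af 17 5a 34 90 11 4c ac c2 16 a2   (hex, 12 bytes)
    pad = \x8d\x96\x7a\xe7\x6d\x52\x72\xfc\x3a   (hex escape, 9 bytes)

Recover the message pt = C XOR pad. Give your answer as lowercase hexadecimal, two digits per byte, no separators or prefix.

30396dbd59c263b0964f80d8

The 9-byte key repeats, so the effective keystream is 8d 96 7a e7 6d 52 72 fc 3a 8d 96 7a.
byte 0: bd xor 8d = 30
byte 1: af xor 96 = 39
byte 2: 17 xor 7a = 6d
byte 3: 5a xor e7 = bd
byte 4: 34 xor 6d = 59
byte 5: 90 xor 52 = c2
byte 6: 11 xor 72 = 63
byte 7: 4c xor fc = b0
byte 8: ac xor 3a = 96
byte 9: c2 xor 8d = 4f
byte 10: 16 xor 96 = 80
byte 11: a2 xor 7a = d8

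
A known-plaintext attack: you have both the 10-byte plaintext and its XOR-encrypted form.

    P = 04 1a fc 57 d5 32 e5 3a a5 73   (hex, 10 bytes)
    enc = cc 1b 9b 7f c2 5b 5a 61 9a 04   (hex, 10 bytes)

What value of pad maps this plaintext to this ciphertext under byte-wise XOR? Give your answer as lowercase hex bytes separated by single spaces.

c8 01 67 28 17 69 bf 5b 3f 77

Since enc = P ⊕ pad, XORing both sides with P gives pad = P ⊕ enc.
04 xor cc = c8
1a xor 1b = 01
fc xor 9b = 67
57 xor 7f = 28
d5 xor c2 = 17
32 xor 5b = 69
e5 xor 5a = bf
3a xor 61 = 5b
a5 xor 9a = 3f
73 xor 04 = 77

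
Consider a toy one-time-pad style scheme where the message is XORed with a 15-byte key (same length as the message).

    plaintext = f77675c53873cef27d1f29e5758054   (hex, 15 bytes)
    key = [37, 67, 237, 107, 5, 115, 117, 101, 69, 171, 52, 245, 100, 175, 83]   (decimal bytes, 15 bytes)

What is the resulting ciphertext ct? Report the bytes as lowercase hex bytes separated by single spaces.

byte 0: 11110111 ^ 00100101 = 11010010
byte 1: 01110110 ^ 01000011 = 00110101
byte 2: 01110101 ^ 11101101 = 10011000
byte 3: 11000101 ^ 01101011 = 10101110
byte 4: 00111000 ^ 00000101 = 00111101
byte 5: 01110011 ^ 01110011 = 00000000
byte 6: 11001110 ^ 01110101 = 10111011
byte 7: 11110010 ^ 01100101 = 10010111
byte 8: 01111101 ^ 01000101 = 00111000
byte 9: 00011111 ^ 10101011 = 10110100
byte 10: 00101001 ^ 00110100 = 00011101
byte 11: 11100101 ^ 11110101 = 00010000
byte 12: 01110101 ^ 01100100 = 00010001
byte 13: 10000000 ^ 10101111 = 00101111
byte 14: 01010100 ^ 01010011 = 00000111

d2 35 98 ae 3d 00 bb 97 38 b4 1d 10 11 2f 07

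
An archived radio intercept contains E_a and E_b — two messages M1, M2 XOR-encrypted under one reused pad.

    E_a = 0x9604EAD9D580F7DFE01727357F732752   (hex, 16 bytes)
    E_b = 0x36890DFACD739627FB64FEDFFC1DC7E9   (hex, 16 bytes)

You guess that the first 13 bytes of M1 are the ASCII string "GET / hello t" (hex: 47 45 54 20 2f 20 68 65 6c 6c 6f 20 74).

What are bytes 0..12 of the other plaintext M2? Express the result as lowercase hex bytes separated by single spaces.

e7 c8 b3 03 37 d3 09 9d 77 1f b6 ca f7

First, E_a ⊕ E_b = (M1 ⊕ K) ⊕ (M2 ⊕ K) = M1 ⊕ M2, so the key drops out. Then M2 = (M1 ⊕ M2) ⊕ M1 over the first 13 bytes.
byte 0: (96 ^ 36) ^ 47 = a0 ^ 47 = e7
byte 1: (04 ^ 89) ^ 45 = 8d ^ 45 = c8
byte 2: (ea ^ 0d) ^ 54 = e7 ^ 54 = b3
byte 3: (d9 ^ fa) ^ 20 = 23 ^ 20 = 03
byte 4: (d5 ^ cd) ^ 2f = 18 ^ 2f = 37
byte 5: (80 ^ 73) ^ 20 = f3 ^ 20 = d3
byte 6: (f7 ^ 96) ^ 68 = 61 ^ 68 = 09
byte 7: (df ^ 27) ^ 65 = f8 ^ 65 = 9d
byte 8: (e0 ^ fb) ^ 6c = 1b ^ 6c = 77
byte 9: (17 ^ 64) ^ 6c = 73 ^ 6c = 1f
byte 10: (27 ^ fe) ^ 6f = d9 ^ 6f = b6
byte 11: (35 ^ df) ^ 20 = ea ^ 20 = ca
byte 12: (7f ^ fc) ^ 74 = 83 ^ 74 = f7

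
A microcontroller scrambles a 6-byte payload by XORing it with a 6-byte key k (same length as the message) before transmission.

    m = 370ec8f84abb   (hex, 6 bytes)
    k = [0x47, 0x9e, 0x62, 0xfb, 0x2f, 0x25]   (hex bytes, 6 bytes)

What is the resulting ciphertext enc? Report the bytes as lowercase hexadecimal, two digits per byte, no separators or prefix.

7090aa03659e

XOR is its own inverse, so applying the key byte-wise gives the result directly.
37 xor 47 = 70
0e xor 9e = 90
c8 xor 62 = aa
f8 xor fb = 03
4a xor 2f = 65
bb xor 25 = 9e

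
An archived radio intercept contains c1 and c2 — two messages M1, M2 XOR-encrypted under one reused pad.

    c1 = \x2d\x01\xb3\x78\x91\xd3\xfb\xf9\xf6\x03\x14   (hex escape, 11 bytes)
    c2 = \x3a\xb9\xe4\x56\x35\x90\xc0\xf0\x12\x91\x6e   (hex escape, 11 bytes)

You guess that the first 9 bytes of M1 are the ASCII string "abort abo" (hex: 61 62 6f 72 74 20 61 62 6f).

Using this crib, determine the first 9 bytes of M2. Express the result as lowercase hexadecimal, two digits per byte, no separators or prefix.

76da385cd0635a6b8b

First, c1 ⊕ c2 = (M1 ⊕ K) ⊕ (M2 ⊕ K) = M1 ⊕ M2, so the key drops out. Then M2 = (M1 ⊕ M2) ⊕ M1 over the first 9 bytes.
byte 0: (2d xor 3a) xor 61 = 17 xor 61 = 76
byte 1: (01 xor b9) xor 62 = b8 xor 62 = da
byte 2: (b3 xor e4) xor 6f = 57 xor 6f = 38
byte 3: (78 xor 56) xor 72 = 2e xor 72 = 5c
byte 4: (91 xor 35) xor 74 = a4 xor 74 = d0
byte 5: (d3 xor 90) xor 20 = 43 xor 20 = 63
byte 6: (fb xor c0) xor 61 = 3b xor 61 = 5a
byte 7: (f9 xor f0) xor 62 = 09 xor 62 = 6b
byte 8: (f6 xor 12) xor 6f = e4 xor 6f = 8b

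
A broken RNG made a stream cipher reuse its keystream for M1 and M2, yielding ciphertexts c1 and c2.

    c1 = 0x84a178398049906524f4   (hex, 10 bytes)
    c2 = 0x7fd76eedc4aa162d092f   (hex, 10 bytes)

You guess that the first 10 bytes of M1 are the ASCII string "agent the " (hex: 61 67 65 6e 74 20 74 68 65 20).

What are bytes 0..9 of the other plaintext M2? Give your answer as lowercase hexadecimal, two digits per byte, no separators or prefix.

First, c1 ⊕ c2 = (M1 ⊕ K) ⊕ (M2 ⊕ K) = M1 ⊕ M2, so the key drops out. Then M2 = (M1 ⊕ M2) ⊕ M1 over the first 10 bytes.
byte 0: (84 ⊕ 7f) ⊕ 61 = fb ⊕ 61 = 9a
byte 1: (a1 ⊕ d7) ⊕ 67 = 76 ⊕ 67 = 11
byte 2: (78 ⊕ 6e) ⊕ 65 = 16 ⊕ 65 = 73
byte 3: (39 ⊕ ed) ⊕ 6e = d4 ⊕ 6e = ba
byte 4: (80 ⊕ c4) ⊕ 74 = 44 ⊕ 74 = 30
byte 5: (49 ⊕ aa) ⊕ 20 = e3 ⊕ 20 = c3
byte 6: (90 ⊕ 16) ⊕ 74 = 86 ⊕ 74 = f2
byte 7: (65 ⊕ 2d) ⊕ 68 = 48 ⊕ 68 = 20
byte 8: (24 ⊕ 09) ⊕ 65 = 2d ⊕ 65 = 48
byte 9: (f4 ⊕ 2f) ⊕ 20 = db ⊕ 20 = fb

9a1173ba30c3f22048fb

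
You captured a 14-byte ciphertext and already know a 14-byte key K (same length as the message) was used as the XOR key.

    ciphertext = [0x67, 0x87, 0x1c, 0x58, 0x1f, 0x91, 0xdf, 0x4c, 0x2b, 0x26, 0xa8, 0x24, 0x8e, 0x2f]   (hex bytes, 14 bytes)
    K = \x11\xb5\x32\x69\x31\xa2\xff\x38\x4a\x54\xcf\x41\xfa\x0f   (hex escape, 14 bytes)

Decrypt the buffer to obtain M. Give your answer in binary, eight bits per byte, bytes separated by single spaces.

01110110 00110010 00101110 00110001 00101110 00110011 00100000 01110100 01100001 01110010 01100111 01100101 01110100 00100000

XOR is its own inverse, so applying the key byte-wise gives the result directly.
byte 0: 01100111 ⊕ 00010001 = 01110110
byte 1: 10000111 ⊕ 10110101 = 00110010
byte 2: 00011100 ⊕ 00110010 = 00101110
byte 3: 01011000 ⊕ 01101001 = 00110001
byte 4: 00011111 ⊕ 00110001 = 00101110
byte 5: 10010001 ⊕ 10100010 = 00110011
byte 6: 11011111 ⊕ 11111111 = 00100000
byte 7: 01001100 ⊕ 00111000 = 01110100
byte 8: 00101011 ⊕ 01001010 = 01100001
byte 9: 00100110 ⊕ 01010100 = 01110010
byte 10: 10101000 ⊕ 11001111 = 01100111
byte 11: 00100100 ⊕ 01000001 = 01100101
byte 12: 10001110 ⊕ 11111010 = 01110100
byte 13: 00101111 ⊕ 00001111 = 00100000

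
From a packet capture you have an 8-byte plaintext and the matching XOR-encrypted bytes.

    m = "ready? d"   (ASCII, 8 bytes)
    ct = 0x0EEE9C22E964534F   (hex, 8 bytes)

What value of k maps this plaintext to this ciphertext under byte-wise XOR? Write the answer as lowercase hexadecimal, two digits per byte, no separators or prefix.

Since ct = m ⊕ k, XORing both sides with m gives k = m ⊕ ct.
72 XOR 0e = 7c
65 XOR ee = 8b
61 XOR 9c = fd
64 XOR 22 = 46
79 XOR e9 = 90
3f XOR 64 = 5b
20 XOR 53 = 73
64 XOR 4f = 2b

7c8bfd46905b732b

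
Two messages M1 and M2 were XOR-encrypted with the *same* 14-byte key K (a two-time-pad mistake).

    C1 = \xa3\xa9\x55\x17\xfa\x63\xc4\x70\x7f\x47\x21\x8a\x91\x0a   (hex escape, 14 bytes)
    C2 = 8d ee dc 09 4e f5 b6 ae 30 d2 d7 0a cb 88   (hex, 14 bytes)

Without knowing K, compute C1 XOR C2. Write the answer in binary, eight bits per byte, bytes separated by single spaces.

00101110 01000111 10001001 00011110 10110100 10010110 01110010 11011110 01001111 10010101 11110110 10000000 01011010 10000010

C1 ⊕ C2 = (M1 ⊕ K) ⊕ (M2 ⊕ K) = M1 ⊕ M2 — the shared key cancels under XOR.
a3 xor 8d = 2e
a9 xor ee = 47
55 xor dc = 89
17 xor 09 = 1e
fa xor 4e = b4
63 xor f5 = 96
c4 xor b6 = 72
70 xor ae = de
7f xor 30 = 4f
47 xor d2 = 95
21 xor d7 = f6
8a xor 0a = 80
91 xor cb = 5a
0a xor 88 = 82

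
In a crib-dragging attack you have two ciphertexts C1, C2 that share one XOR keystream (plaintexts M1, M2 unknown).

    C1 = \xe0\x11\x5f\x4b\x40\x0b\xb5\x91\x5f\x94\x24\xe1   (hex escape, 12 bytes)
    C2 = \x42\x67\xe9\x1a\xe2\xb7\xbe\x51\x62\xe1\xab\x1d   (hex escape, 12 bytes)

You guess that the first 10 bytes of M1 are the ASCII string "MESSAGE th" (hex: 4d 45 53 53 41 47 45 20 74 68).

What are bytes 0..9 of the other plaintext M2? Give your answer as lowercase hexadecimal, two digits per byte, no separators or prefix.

First, C1 ⊕ C2 = (M1 ⊕ K) ⊕ (M2 ⊕ K) = M1 ⊕ M2, so the key drops out. Then M2 = (M1 ⊕ M2) ⊕ M1 over the first 10 bytes.
byte 0: (e0 xor 42) xor 4d = a2 xor 4d = ef
byte 1: (11 xor 67) xor 45 = 76 xor 45 = 33
byte 2: (5f xor e9) xor 53 = b6 xor 53 = e5
byte 3: (4b xor 1a) xor 53 = 51 xor 53 = 02
byte 4: (40 xor e2) xor 41 = a2 xor 41 = e3
byte 5: (0b xor b7) xor 47 = bc xor 47 = fb
byte 6: (b5 xor be) xor 45 = 0b xor 45 = 4e
byte 7: (91 xor 51) xor 20 = c0 xor 20 = e0
byte 8: (5f xor 62) xor 74 = 3d xor 74 = 49
byte 9: (94 xor e1) xor 68 = 75 xor 68 = 1d

ef33e502e3fb4ee0491d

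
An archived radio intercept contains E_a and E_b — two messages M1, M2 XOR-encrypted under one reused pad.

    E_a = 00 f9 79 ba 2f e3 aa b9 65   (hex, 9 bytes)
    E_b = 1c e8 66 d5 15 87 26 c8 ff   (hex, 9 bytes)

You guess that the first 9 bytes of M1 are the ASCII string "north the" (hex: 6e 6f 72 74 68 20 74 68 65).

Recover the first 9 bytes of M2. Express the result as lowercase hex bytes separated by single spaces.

72 7e 6d 1b 52 44 f8 19 ff

First, E_a ⊕ E_b = (M1 ⊕ K) ⊕ (M2 ⊕ K) = M1 ⊕ M2, so the key drops out. Then M2 = (M1 ⊕ M2) ⊕ M1 over the first 9 bytes.
byte 0: (00 xor 1c) xor 6e = 1c xor 6e = 72
byte 1: (f9 xor e8) xor 6f = 11 xor 6f = 7e
byte 2: (79 xor 66) xor 72 = 1f xor 72 = 6d
byte 3: (ba xor d5) xor 74 = 6f xor 74 = 1b
byte 4: (2f xor 15) xor 68 = 3a xor 68 = 52
byte 5: (e3 xor 87) xor 20 = 64 xor 20 = 44
byte 6: (aa xor 26) xor 74 = 8c xor 74 = f8
byte 7: (b9 xor c8) xor 68 = 71 xor 68 = 19
byte 8: (65 xor ff) xor 65 = 9a xor 65 = ff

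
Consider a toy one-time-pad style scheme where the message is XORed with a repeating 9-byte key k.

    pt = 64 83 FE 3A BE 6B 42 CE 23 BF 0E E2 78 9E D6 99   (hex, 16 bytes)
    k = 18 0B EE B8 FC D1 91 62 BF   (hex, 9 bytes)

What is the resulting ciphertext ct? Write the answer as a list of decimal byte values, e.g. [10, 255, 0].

[124, 136, 16, 130, 66, 186, 211, 172, 156, 167, 5, 12, 192, 98, 7, 8]

The 9-byte key repeats, so the effective keystream is 18 0b ee b8 fc d1 91 62 bf 18 0b ee b8 fc d1 91.
byte 0: 64 xor 18 = 7c
byte 1: 83 xor 0b = 88
byte 2: fe xor ee = 10
byte 3: 3a xor b8 = 82
byte 4: be xor fc = 42
byte 5: 6b xor d1 = ba
byte 6: 42 xor 91 = d3
byte 7: ce xor 62 = ac
byte 8: 23 xor bf = 9c
byte 9: bf xor 18 = a7
byte 10: 0e xor 0b = 05
byte 11: e2 xor ee = 0c
byte 12: 78 xor b8 = c0
byte 13: 9e xor fc = 62
byte 14: d6 xor d1 = 07
byte 15: 99 xor 91 = 08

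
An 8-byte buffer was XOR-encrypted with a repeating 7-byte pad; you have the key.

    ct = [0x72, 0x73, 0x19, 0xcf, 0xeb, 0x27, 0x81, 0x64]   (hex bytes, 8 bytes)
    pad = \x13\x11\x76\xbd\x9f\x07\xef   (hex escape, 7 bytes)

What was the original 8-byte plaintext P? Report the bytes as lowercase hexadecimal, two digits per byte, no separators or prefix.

61626f7274206e77

The 7-byte key repeats, so the effective keystream is 13 11 76 bd 9f 07 ef 13.
byte 0: 72 ^ 13 = 61
byte 1: 73 ^ 11 = 62
byte 2: 19 ^ 76 = 6f
byte 3: cf ^ bd = 72
byte 4: eb ^ 9f = 74
byte 5: 27 ^ 07 = 20
byte 6: 81 ^ ef = 6e
byte 7: 64 ^ 13 = 77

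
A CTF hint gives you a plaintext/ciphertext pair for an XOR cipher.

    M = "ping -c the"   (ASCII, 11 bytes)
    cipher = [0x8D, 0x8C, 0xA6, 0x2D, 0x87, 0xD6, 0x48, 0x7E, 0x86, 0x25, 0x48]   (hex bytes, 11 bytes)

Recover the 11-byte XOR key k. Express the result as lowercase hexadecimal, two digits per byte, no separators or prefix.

Since cipher = M ⊕ k, XORing both sides with M gives k = M ⊕ cipher.
112 ^ 141 = 253
105 ^ 140 = 229
110 ^ 166 = 200
103 ^  45 =  74
 32 ^ 135 = 167
 45 ^ 214 = 251
 99 ^  72 =  43
 32 ^ 126 =  94
116 ^ 134 = 242
104 ^  37 =  77
101 ^  72 =  45

fde5c84aa7fb2b5ef24d2d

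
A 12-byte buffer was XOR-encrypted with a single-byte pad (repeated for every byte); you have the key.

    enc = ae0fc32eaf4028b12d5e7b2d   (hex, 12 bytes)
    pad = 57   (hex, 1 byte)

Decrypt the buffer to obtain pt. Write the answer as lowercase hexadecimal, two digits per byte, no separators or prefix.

f9589479f8177fe67a092c7a

The 1-byte key repeats, so the effective keystream is 57 57 57 57 57 57 57 57 57 57 57 57.
byte 0: 10101110 XOR 01010111 = 11111001
byte 1: 00001111 XOR 01010111 = 01011000
byte 2: 11000011 XOR 01010111 = 10010100
byte 3: 00101110 XOR 01010111 = 01111001
byte 4: 10101111 XOR 01010111 = 11111000
byte 5: 01000000 XOR 01010111 = 00010111
byte 6: 00101000 XOR 01010111 = 01111111
byte 7: 10110001 XOR 01010111 = 11100110
byte 8: 00101101 XOR 01010111 = 01111010
byte 9: 01011110 XOR 01010111 = 00001001
byte 10: 01111011 XOR 01010111 = 00101100
byte 11: 00101101 XOR 01010111 = 01111010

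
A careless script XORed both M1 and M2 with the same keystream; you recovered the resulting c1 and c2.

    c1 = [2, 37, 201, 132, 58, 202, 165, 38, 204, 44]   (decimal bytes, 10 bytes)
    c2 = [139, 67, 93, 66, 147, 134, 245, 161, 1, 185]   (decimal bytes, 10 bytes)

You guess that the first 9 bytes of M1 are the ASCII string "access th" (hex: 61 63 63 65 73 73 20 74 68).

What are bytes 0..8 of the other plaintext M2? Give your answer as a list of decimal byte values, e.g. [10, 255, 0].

[232, 5, 247, 163, 218, 63, 112, 243, 165]

First, c1 ⊕ c2 = (M1 ⊕ K) ⊕ (M2 ⊕ K) = M1 ⊕ M2, so the key drops out. Then M2 = (M1 ⊕ M2) ⊕ M1 over the first 9 bytes.
byte 0: (02 ⊕ 8b) ⊕ 61 = 89 ⊕ 61 = e8
byte 1: (25 ⊕ 43) ⊕ 63 = 66 ⊕ 63 = 05
byte 2: (c9 ⊕ 5d) ⊕ 63 = 94 ⊕ 63 = f7
byte 3: (84 ⊕ 42) ⊕ 65 = c6 ⊕ 65 = a3
byte 4: (3a ⊕ 93) ⊕ 73 = a9 ⊕ 73 = da
byte 5: (ca ⊕ 86) ⊕ 73 = 4c ⊕ 73 = 3f
byte 6: (a5 ⊕ f5) ⊕ 20 = 50 ⊕ 20 = 70
byte 7: (26 ⊕ a1) ⊕ 74 = 87 ⊕ 74 = f3
byte 8: (cc ⊕ 01) ⊕ 68 = cd ⊕ 68 = a5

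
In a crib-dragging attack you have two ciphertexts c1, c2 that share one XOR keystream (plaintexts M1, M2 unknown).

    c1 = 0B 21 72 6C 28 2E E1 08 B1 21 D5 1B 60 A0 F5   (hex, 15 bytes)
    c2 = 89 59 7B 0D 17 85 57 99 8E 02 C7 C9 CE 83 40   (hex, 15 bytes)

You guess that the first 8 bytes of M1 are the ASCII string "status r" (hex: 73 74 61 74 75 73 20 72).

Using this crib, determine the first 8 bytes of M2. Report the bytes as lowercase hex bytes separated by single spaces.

First, c1 ⊕ c2 = (M1 ⊕ K) ⊕ (M2 ⊕ K) = M1 ⊕ M2, so the key drops out. Then M2 = (M1 ⊕ M2) ⊕ M1 over the first 8 bytes.
byte 0: (0b xor 89) xor 73 = 82 xor 73 = f1
byte 1: (21 xor 59) xor 74 = 78 xor 74 = 0c
byte 2: (72 xor 7b) xor 61 = 09 xor 61 = 68
byte 3: (6c xor 0d) xor 74 = 61 xor 74 = 15
byte 4: (28 xor 17) xor 75 = 3f xor 75 = 4a
byte 5: (2e xor 85) xor 73 = ab xor 73 = d8
byte 6: (e1 xor 57) xor 20 = b6 xor 20 = 96
byte 7: (08 xor 99) xor 72 = 91 xor 72 = e3

f1 0c 68 15 4a d8 96 e3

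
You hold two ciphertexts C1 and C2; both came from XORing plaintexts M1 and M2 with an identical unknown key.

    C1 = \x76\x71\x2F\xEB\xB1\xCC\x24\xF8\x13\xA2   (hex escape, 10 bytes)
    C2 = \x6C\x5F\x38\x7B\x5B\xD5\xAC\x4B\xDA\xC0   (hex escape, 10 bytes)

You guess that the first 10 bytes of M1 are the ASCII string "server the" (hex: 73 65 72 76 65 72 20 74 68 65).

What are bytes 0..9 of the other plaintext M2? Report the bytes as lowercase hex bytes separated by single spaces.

First, C1 ⊕ C2 = (M1 ⊕ K) ⊕ (M2 ⊕ K) = M1 ⊕ M2, so the key drops out. Then M2 = (M1 ⊕ M2) ⊕ M1 over the first 10 bytes.
byte 0: (76 xor 6c) xor 73 = 1a xor 73 = 69
byte 1: (71 xor 5f) xor 65 = 2e xor 65 = 4b
byte 2: (2f xor 38) xor 72 = 17 xor 72 = 65
byte 3: (eb xor 7b) xor 76 = 90 xor 76 = e6
byte 4: (b1 xor 5b) xor 65 = ea xor 65 = 8f
byte 5: (cc xor d5) xor 72 = 19 xor 72 = 6b
byte 6: (24 xor ac) xor 20 = 88 xor 20 = a8
byte 7: (f8 xor 4b) xor 74 = b3 xor 74 = c7
byte 8: (13 xor da) xor 68 = c9 xor 68 = a1
byte 9: (a2 xor c0) xor 65 = 62 xor 65 = 07

69 4b 65 e6 8f 6b a8 c7 a1 07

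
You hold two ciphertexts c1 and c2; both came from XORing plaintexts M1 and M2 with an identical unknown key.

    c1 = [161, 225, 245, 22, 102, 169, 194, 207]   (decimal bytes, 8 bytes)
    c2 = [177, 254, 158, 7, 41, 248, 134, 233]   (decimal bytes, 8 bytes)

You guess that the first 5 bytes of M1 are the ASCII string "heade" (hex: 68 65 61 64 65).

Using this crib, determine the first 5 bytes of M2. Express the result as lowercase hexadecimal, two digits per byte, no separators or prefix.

787a0a752a

First, c1 ⊕ c2 = (M1 ⊕ K) ⊕ (M2 ⊕ K) = M1 ⊕ M2, so the key drops out. Then M2 = (M1 ⊕ M2) ⊕ M1 over the first 5 bytes.
byte 0: (a1 ⊕ b1) ⊕ 68 = 10 ⊕ 68 = 78
byte 1: (e1 ⊕ fe) ⊕ 65 = 1f ⊕ 65 = 7a
byte 2: (f5 ⊕ 9e) ⊕ 61 = 6b ⊕ 61 = 0a
byte 3: (16 ⊕ 07) ⊕ 64 = 11 ⊕ 64 = 75
byte 4: (66 ⊕ 29) ⊕ 65 = 4f ⊕ 65 = 2a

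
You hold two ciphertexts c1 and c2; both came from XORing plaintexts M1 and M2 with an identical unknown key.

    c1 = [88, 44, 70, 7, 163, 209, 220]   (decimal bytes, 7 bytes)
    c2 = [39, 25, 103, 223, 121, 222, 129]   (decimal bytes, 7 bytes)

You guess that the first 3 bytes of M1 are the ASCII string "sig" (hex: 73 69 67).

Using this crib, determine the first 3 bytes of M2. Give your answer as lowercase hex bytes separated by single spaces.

0c 5c 46

First, c1 ⊕ c2 = (M1 ⊕ K) ⊕ (M2 ⊕ K) = M1 ⊕ M2, so the key drops out. Then M2 = (M1 ⊕ M2) ⊕ M1 over the first 3 bytes.
byte 0: (58 xor 27) xor 73 = 7f xor 73 = 0c
byte 1: (2c xor 19) xor 69 = 35 xor 69 = 5c
byte 2: (46 xor 67) xor 67 = 21 xor 67 = 46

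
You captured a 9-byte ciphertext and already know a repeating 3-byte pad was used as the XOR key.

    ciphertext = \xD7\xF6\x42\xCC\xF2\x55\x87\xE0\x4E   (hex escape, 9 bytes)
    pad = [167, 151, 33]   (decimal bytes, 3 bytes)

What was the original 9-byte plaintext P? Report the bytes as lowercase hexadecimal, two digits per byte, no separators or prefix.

7061636b657420776f

The 3-byte key repeats, so the effective keystream is a7 97 21 a7 97 21 a7 97 21.
byte 0: d7 XOR a7 = 70
byte 1: f6 XOR 97 = 61
byte 2: 42 XOR 21 = 63
byte 3: cc XOR a7 = 6b
byte 4: f2 XOR 97 = 65
byte 5: 55 XOR 21 = 74
byte 6: 87 XOR a7 = 20
byte 7: e0 XOR 97 = 77
byte 8: 4e XOR 21 = 6f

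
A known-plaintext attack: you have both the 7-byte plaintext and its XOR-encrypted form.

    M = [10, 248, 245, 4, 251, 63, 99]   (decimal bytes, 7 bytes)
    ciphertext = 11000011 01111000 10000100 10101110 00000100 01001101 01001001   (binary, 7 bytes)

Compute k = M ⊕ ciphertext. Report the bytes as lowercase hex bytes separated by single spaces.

Since ciphertext = M ⊕ k, XORing both sides with M gives k = M ⊕ ciphertext.
byte 0: 0a ^ c3 = c9
byte 1: f8 ^ 78 = 80
byte 2: f5 ^ 84 = 71
byte 3: 04 ^ ae = aa
byte 4: fb ^ 04 = ff
byte 5: 3f ^ 4d = 72
byte 6: 63 ^ 49 = 2a

c9 80 71 aa ff 72 2a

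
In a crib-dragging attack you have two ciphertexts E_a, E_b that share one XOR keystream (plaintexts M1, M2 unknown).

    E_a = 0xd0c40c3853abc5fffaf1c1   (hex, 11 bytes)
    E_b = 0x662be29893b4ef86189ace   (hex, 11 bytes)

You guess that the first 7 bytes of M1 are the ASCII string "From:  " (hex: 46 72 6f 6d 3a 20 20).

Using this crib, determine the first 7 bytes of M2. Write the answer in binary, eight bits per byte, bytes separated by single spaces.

11110000 10011101 10000001 11001101 11111010 00111111 00001010

First, E_a ⊕ E_b = (M1 ⊕ K) ⊕ (M2 ⊕ K) = M1 ⊕ M2, so the key drops out. Then M2 = (M1 ⊕ M2) ⊕ M1 over the first 7 bytes.
byte 0: (d0 ⊕ 66) ⊕ 46 = b6 ⊕ 46 = f0
byte 1: (c4 ⊕ 2b) ⊕ 72 = ef ⊕ 72 = 9d
byte 2: (0c ⊕ e2) ⊕ 6f = ee ⊕ 6f = 81
byte 3: (38 ⊕ 98) ⊕ 6d = a0 ⊕ 6d = cd
byte 4: (53 ⊕ 93) ⊕ 3a = c0 ⊕ 3a = fa
byte 5: (ab ⊕ b4) ⊕ 20 = 1f ⊕ 20 = 3f
byte 6: (c5 ⊕ ef) ⊕ 20 = 2a ⊕ 20 = 0a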